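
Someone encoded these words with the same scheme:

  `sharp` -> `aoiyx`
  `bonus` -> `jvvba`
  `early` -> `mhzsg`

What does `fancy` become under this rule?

It's a Vigenère-style cipher with numeric key [8,7]: position i shifts by key[i mod 2].
On fancy: f+8=n, a+7=h, n+8=v, c+7=j, y+8=g.

nhvjg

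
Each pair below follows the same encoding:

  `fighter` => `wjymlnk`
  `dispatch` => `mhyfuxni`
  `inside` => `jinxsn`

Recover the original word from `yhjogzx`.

Read the word backwards and shift each letter +5.
Decoding yhjogzx: shift back: y−5=t, h−5=c, j−5=e, o−5=j, g−5=b, z−5=u, x−5=s → tcejbus; then reverse → subject.

subject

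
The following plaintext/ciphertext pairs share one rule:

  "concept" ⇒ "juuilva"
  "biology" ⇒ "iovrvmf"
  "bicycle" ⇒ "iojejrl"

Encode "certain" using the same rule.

jkyzhou

Shifts by position in concept: pos 0: c→j (+7), pos 1: o→u (+6), pos 2: n→u (+7), pos 3: c→i (+6) — repeating every 2. It's a Vigenère-style cipher with numeric key [7,6]: position i shifts by key[i mod 2].
On certain: c+7=j, e+6=k, r+7=y, t+6=z, a+7=h, i+6=o, n+7=u.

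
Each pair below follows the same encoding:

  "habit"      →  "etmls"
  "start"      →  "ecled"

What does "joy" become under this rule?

jzu

The output letters match the input read backwards, each shifted +11: habit reversed is tibah. Read the word backwards and shift each letter +11.
Applying it to joy: reverse → yoj; then shift: y+11=j, o+11=z, j+11=u.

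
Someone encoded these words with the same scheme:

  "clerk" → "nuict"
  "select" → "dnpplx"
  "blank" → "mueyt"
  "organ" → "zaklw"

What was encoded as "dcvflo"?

struck

Shifts by position in clerk: pos 0: c→n (+11), pos 1: l→u (+9), pos 2: e→i (+4), pos 3: r→c (+11), pos 4: k→t (+9) — repeating every 3. The shifts repeat in a cycle of length 3: positions 0,1,… shift by +11, +9, +4, then the pattern repeats.
Undoing it on dcvflo: d−11=s, c−9=t, v−4=r, f−11=u, l−9=c, o−4=k.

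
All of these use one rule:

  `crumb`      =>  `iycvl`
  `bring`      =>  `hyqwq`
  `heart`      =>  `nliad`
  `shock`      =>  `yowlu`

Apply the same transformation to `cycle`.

ifkuo

In crumb: c→i is +6, r→y is +7, u→c is +8, m→v is +9 — the shift increases by 1 each position. Each letter shifts forward by (position + 6), i.e. 6, 7, 8, … — the shift grows by one for each successive letter.
For cycle: c+6=i, y+7=f, c+8=k, l+9=u, e+10=o.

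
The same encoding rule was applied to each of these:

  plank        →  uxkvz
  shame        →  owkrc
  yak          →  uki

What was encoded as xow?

The output letters match the input read backwards, each shifted +10: plank reversed is knalp. The word is reversed, then every letter is shifted forward by 10.
Reversing it on xow: shift back: x−10=n, o−10=e, w−10=m → nem; then reverse → men.

men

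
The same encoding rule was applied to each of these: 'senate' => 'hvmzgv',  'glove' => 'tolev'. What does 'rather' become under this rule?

Each pair mirrors across the alphabet (s↔h, e↔v, n↔m): positions sum to 25. This is the alphabet-reversal cipher (Atbash): a becomes z, b becomes y, etc.
For rather: r↔i, a↔z, t↔g, h↔s, e↔v, r↔i.

izgsvi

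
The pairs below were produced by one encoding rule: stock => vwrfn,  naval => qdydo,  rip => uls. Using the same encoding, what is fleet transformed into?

iohhw

Compare letters: s→v is +3, t→w is +3, o→r is +3 — a constant shift. Every letter moves 3 places later in the alphabet, wrapping around z→a.
For fleet: f+3=i, l+3=o, e+3=h, e+3=h, t+3=w.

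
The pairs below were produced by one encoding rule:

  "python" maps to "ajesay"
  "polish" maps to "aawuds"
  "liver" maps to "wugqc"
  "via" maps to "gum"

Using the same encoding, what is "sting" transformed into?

The shift depends on letter class: consonant p→a is +11, but vowel o→a is +12. Two shifts are in play — +12 for a/e/i/o/u, +11 for every other letter.
Applying it to sting: s(cons)+11=d, t(cons)+11=e, i(vowel)+12=u, n(cons)+11=y, g(cons)+11=r.

deuyr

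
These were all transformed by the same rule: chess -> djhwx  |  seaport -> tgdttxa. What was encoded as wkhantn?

In chess: c→d is +1, h→j is +2, e→h is +3, s→w is +4 — the shift increases by 1 each position. The shift increases by 1 at each position, starting from +1: 1, 2, 3, ….
Undoing it on wkhantn: w−1=v, k−2=i, h−3=e, a−4=w, n−5=i, t−6=n, n−7=g.

viewing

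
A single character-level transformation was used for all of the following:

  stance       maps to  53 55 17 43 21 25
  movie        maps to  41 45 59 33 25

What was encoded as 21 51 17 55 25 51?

s(#19)→53 and t(#20)→55: differences scale by 2, so n = 2·pos + 15. The formula is n = 2×(alphabet index, a=1) + 15.
Reversing it on 21 51 17 55 25 51: 21→(21−15)÷2=3=c, 51→(51−15)÷2=18=r, 17→(17−15)÷2=1=a, 55→(55−15)÷2=20=t, 25→(25−15)÷2=5=e, 51→(51−15)÷2=18=r.

crater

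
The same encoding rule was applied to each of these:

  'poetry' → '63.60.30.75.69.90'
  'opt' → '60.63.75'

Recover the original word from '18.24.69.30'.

p(#16)→63 and o(#15)→60: differences scale by 3, so n = 3·pos + 15. Each letter becomes 3×(its alphabet position, a=1..z=26) + 15.
Undoing it on 18.24.69.30: 18→(18−15)÷3=1=a, 24→(24−15)÷3=3=c, 69→(69−15)÷3=18=r, 30→(30−15)÷3=5=e.

acre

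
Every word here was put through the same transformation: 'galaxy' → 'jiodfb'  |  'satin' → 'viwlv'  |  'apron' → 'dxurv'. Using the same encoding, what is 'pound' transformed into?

swxql

Shifts by position in galaxy: pos 0: g→j (+3), pos 1: a→i (+8), pos 2: l→o (+3), pos 3: a→d (+3), pos 4: x→f (+8), pos 5: y→b (+3) — repeating every 3. The shifts repeat in a cycle of length 3: positions 0,1,… shift by +3, +8, +3, then the pattern repeats.
Applying it to pound: p+3=s, o+8=w, u+3=x, n+3=q, d+8=l.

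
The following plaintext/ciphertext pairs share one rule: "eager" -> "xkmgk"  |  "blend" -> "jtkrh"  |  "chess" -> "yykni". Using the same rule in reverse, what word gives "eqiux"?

rocky

The word is reversed, then every letter is shifted forward by 6.
Undoing it on eqiux: shift back: e−6=y, q−6=k, i−6=c, u−6=o, x−6=r → ykcor; then reverse → rocky.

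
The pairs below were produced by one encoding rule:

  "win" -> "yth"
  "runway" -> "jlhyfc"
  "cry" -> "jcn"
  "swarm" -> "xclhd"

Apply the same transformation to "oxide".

The output letters match the input read backwards, each shifted +11: win reversed is niw. Read the word backwards and shift each letter +11.
For oxide: reverse → edixo; then shift: e+11=p, d+11=o, i+11=t, x+11=i, o+11=z.

potiz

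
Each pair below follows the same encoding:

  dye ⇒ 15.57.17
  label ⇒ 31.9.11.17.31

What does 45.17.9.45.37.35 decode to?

season

d(#4)→15 and y(#25)→57: differences scale by 2, so n = 2·pos + 7. With a=1..z=26, the number is 2·pos + 7.
Undoing it on 45.17.9.45.37.35: 45→(45−7)÷2=19=s, 17→(17−7)÷2=5=e, 9→(9−7)÷2=1=a, 45→(45−7)÷2=19=s, 37→(37−7)÷2=15=o, 35→(35−7)÷2=14=n.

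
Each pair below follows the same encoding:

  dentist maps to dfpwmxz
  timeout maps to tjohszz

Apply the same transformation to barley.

bbtoid

Letter i (0-indexed) is shifted by i+0, so successive shifts are 0, 1, 2, ….
Applying it to barley: b+0=b, a+1=b, r+2=t, l+3=o, e+4=i, y+5=d.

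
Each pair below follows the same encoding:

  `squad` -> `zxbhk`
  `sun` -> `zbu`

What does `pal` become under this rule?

Compare letters: s→z is +7, q→x is +7, u→b is +7 — a constant shift. Every letter moves 7 places later in the alphabet, wrapping around z→a.
On pal: p+7=w, a+7=h, l+7=s.

whs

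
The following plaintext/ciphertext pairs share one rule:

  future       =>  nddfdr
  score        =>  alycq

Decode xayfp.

proud

In future: f→n is +8, u→d is +9, t→d is +10, u→f is +11 — the shift increases by 1 each position. Letter i (0-indexed) is shifted by i+8, so successive shifts are 8, 9, 10, ….
Decoding xayfp: x−8=p, a−9=r, y−10=o, f−11=u, p−12=d.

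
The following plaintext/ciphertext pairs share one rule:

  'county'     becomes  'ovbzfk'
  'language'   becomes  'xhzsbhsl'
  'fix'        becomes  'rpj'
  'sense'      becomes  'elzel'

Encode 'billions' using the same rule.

npxxpvze

The shift depends on letter class: consonant c→o is +12, but vowel o→v is +7. Two shifts are in play — +7 for a/e/i/o/u, +12 for every other letter.
On billions: b(cons)+12=n, i(vowel)+7=p, l(cons)+12=x, l(cons)+12=x, i(vowel)+7=p, o(vowel)+7=v, n(cons)+12=z, s(cons)+12=e.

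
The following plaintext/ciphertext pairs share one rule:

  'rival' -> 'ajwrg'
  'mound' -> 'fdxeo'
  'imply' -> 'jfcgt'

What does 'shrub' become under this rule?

zkaxq

r(17)→a(0) and i(8)→j(9) fit y≡25x+17 (mod 26); the inverse of 25 mod 26 is 25. Each letter's alphabet position (a=0..z=25) is mapped through 25·x+17 mod 26 — an affine cipher.
For shrub: s(18)→25·18+17≡25=z; h(7)→25·7+17≡10=k; r(17)→25·17+17≡0=a; u(20)→25·20+17≡23=x; b(1)→25·1+17≡16=q (all mod 26).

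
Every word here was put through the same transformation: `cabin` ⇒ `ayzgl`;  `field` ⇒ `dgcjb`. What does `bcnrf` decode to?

Compare letters: c→a is +24, a→y is +24, b→z is +24 — a constant shift. It's a constant shift of +24 (ROT24).
Undoing it on bcnrf: b−24=d, c−24=e, n−24=p, r−24=t, f−24=h.

depth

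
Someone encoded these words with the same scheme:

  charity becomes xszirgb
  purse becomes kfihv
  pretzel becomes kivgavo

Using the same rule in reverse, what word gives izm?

Each pair mirrors across the alphabet (c↔x, h↔s, a↔z): positions sum to 25. Letters are reflected about the middle of the alphabet (position → 25−position): Atbash.
Reversing it on izm: i↔r, z↔a, m↔n.

ran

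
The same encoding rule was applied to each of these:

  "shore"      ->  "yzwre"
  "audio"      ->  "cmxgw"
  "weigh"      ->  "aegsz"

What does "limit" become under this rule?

s(18)→y(24) and h(7)→z(25) fit y≡7x+2 (mod 26); the inverse of 7 mod 26 is 15. This is an affine cipher: with a=0,…,z=25, each position x becomes (7x+2) mod 26.
Applying it to limit: l(11)→7·11+2≡1=b; i(8)→7·8+2≡6=g; m(12)→7·12+2≡8=i; i(8)→7·8+2≡6=g; t(19)→7·19+2≡5=f (all mod 26).

bgigf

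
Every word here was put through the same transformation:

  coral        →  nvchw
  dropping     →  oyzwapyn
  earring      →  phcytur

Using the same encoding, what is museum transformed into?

xbdlft

It's a Vigenère-style cipher with numeric key [11,7]: position i shifts by key[i mod 2].
Applying it to museum: m+11=x, u+7=b, s+11=d, e+7=l, u+11=f, m+7=t.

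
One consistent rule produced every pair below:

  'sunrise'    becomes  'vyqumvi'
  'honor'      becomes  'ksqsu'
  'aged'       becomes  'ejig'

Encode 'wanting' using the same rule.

zeqwmqj

The shift depends on letter class: consonant s→v is +3, but vowel u→y is +4. Vowels shift forward by 4 and consonants shift forward by 3.
On wanting: w(cons)+3=z, a(vowel)+4=e, n(cons)+3=q, t(cons)+3=w, i(vowel)+4=m, n(cons)+3=q, g(cons)+3=j.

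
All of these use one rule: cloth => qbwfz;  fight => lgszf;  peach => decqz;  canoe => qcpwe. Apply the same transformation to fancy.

lcpqo

Treating letters as 0–25, the rule is x ↦ 7x + 2 (mod 26).
For fancy: f(5)→7·5+2≡11=l; a(0)→7·0+2≡2=c; n(13)→7·13+2≡15=p; c(2)→7·2+2≡16=q; y(24)→7·24+2≡14=o (all mod 26).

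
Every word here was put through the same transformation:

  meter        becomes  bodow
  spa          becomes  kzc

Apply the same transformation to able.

The word is reversed, then every letter is shifted forward by 10.
On able: reverse → elba; then shift: e+10=o, l+10=v, b+10=l, a+10=k.

ovlk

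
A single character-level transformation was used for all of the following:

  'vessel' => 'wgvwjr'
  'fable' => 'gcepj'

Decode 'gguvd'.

ferry

In vessel: v→w is +1, e→g is +2, s→v is +3, s→w is +4 — the shift increases by 1 each position. Each letter shifts forward by (position + 1), i.e. 1, 2, 3, … — the shift grows by one for each successive letter.
Undoing it on gguvd: g−1=f, g−2=e, u−3=r, v−4=r, d−5=y.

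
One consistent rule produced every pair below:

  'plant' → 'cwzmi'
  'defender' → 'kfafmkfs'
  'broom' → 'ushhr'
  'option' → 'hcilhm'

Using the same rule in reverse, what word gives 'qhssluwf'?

horrible

p(15)→c(2) and l(11)→w(22) fit y≡21x+25 (mod 26); the inverse of 21 mod 26 is 5. Each letter's alphabet position (a=0..z=25) is mapped through 21·x+25 mod 26 — an affine cipher.
Reversing it on qhssluwf: q(16)→5·(16−25)≡7=h; h(7)→5·(7−25)≡14=o; s(18)→5·(18−25)≡17=r; s(18)→5·(18−25)≡17=r; l(11)→5·(11−25)≡8=i; u(20)→5·(20−25)≡1=b; w(22)→5·(22−25)≡11=l; f(5)→5·(5−25)≡4=e (all mod 26).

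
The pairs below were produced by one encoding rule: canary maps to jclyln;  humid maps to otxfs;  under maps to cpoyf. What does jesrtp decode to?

eighty

The output letters match the input read backwards, each shifted +11: canary reversed is yranac. Two steps: reverse the string, then apply a Caesar shift of +11.
Decoding jesrtp: shift back: j−11=y, e−11=t, s−11=h, r−11=g, t−11=i, p−11=e → ythgie; then reverse → eighty.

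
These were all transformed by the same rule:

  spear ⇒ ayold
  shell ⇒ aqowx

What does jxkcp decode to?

board

Letter i (0-indexed) is shifted by i+8, so successive shifts are 8, 9, 10, ….
Undoing it on jxkcp: j−8=b, x−9=o, k−10=a, c−11=r, p−12=d.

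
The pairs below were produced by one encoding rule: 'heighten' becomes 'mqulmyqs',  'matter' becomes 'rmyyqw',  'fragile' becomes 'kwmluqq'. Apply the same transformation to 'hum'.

The shift depends on letter class: consonant h→m is +5, but vowel e→q is +12. Two shifts are in play — +12 for a/e/i/o/u, +5 for every other letter.
Applying it to hum: h(cons)+5=m, u(vowel)+12=g, m(cons)+5=r.

mgr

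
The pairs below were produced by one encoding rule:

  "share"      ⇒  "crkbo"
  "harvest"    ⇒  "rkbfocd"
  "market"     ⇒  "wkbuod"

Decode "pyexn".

found

This is a Caesar cipher with shift 10.
Undoing it on pyexn: p−10=f, y−10=o, e−10=u, x−10=n, n−10=d.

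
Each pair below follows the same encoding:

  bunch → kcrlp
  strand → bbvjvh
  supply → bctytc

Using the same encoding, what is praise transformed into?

yzerai

Shifts by position in bunch: pos 0: b→k (+9), pos 1: u→c (+8), pos 2: n→r (+4), pos 3: c→l (+9), pos 4: h→p (+8) — repeating every 3. It's a Vigenère-style cipher with numeric key [9,8,4]: position i shifts by key[i mod 3].
On praise: p+9=y, r+8=z, a+4=e, i+9=r, s+8=a, e+4=i.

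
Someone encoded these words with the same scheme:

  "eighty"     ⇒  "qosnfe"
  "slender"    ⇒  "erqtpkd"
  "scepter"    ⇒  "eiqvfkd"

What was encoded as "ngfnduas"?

Shifts by position in eighty: pos 0: e→q (+12), pos 1: i→o (+6), pos 2: g→s (+12), pos 3: h→n (+6) — repeating every 2. A repeating key of period 2 is used — shifts +12, +6 over and over.
Reversing it on ngfnduas: n−12=b, g−6=a, f−12=t, n−6=h, d−12=r, u−6=o, a−12=o, s−6=m.

bathroom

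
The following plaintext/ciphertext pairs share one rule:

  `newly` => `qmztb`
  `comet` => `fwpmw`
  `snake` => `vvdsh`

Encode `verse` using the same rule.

Shifts by position in newly: pos 0: n→q (+3), pos 1: e→m (+8), pos 2: w→z (+3), pos 3: l→t (+8) — repeating every 2. It's a Vigenère-style cipher with numeric key [3,8]: position i shifts by key[i mod 2].
Applying it to verse: v+3=y, e+8=m, r+3=u, s+8=a, e+3=h.

ymuah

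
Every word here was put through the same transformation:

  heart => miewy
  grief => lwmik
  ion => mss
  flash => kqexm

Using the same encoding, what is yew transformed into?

The shift depends on letter class: consonant h→m is +5, but vowel e→i is +4. Vowels shift forward by 4 and consonants shift forward by 5.
For yew: y(cons)+5=d, e(vowel)+4=i, w(cons)+5=b.

dib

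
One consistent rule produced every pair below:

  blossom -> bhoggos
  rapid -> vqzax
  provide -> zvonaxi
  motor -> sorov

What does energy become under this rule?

b(1)→b(1) and l(11)→h(7) fit y≡11x+16 (mod 26); the inverse of 11 mod 26 is 19. Each letter's alphabet position (a=0..z=25) is mapped through 11·x+16 mod 26 — an affine cipher.
For energy: e(4)→11·4+16≡8=i; n(13)→11·13+16≡3=d; e(4)→11·4+16≡8=i; r(17)→11·17+16≡21=v; g(6)→11·6+16≡4=e; y(24)→11·24+16≡20=u (all mod 26).

idiveu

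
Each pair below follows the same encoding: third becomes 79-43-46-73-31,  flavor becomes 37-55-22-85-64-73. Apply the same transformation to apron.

t(#20)→79 and h(#8)→43: differences scale by 3, so n = 3·pos + 19. Each letter becomes 3×(its alphabet position, a=1..z=26) + 19.
Applying it to apron: a=1→22, p=16→67, r=18→73, o=15→64, n=14→61.

22-67-73-64-61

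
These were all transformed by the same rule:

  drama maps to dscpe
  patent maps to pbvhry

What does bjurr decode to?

In drama: d→d is +0, r→s is +1, a→c is +2, m→p is +3 — the shift increases by 1 each position. Each letter shifts forward by its position index (0, 1, 2, …) — the shift grows by one for each successive letter.
Undoing it on bjurr: b−0=b, j−1=i, u−2=s, r−3=o, r−4=n.

bison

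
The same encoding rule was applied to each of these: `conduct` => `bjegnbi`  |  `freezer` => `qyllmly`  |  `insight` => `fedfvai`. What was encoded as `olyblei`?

percent

c(2)→b(1) and o(14)→j(9) fit y≡5x+17 (mod 26); the inverse of 5 mod 26 is 21. This is an affine cipher: with a=0,…,z=25, each position x becomes (5x+17) mod 26.
Decoding olyblei: o(14)→21·(14−17)≡15=p; l(11)→21·(11−17)≡4=e; y(24)→21·(24−17)≡17=r; b(1)→21·(1−17)≡2=c; l(11)→21·(11−17)≡4=e; e(4)→21·(4−17)≡13=n; i(8)→21·(8−17)≡19=t (all mod 26).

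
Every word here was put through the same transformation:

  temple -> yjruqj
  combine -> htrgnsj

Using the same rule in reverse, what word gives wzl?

Compare letters: t→y is +5, e→j is +5, m→r is +5 — a constant shift. Each letter is shifted forward by 5 in the alphabet (a Caesar shift of +5).
Decoding wzl: w−5=r, z−5=u, l−5=g.

rug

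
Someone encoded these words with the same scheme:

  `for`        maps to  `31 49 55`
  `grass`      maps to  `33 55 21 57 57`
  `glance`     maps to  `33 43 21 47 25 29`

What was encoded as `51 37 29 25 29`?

f(#6)→31 and o(#15)→49: differences scale by 2, so n = 2·pos + 19. Each letter becomes 2×(its alphabet position, a=1..z=26) + 19.
Undoing it on 51 37 29 25 29: 51→(51−19)÷2=16=p, 37→(37−19)÷2=9=i, 29→(29−19)÷2=5=e, 25→(25−19)÷2=3=c, 29→(29−19)÷2=5=e.

piece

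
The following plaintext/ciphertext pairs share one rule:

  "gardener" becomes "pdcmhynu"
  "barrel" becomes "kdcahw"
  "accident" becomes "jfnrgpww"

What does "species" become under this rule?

bspllpb

Shifts by position in gardener: pos 0: g→p (+9), pos 1: a→d (+3), pos 2: r→c (+11), pos 3: d→m (+9), pos 4: e→h (+3), pos 5: n→y (+11) — repeating every 3. It's a Vigenère-style cipher with numeric key [9,3,11]: position i shifts by key[i mod 3].
On species: s+9=b, p+3=s, e+11=p, c+9=l, i+3=l, e+11=p, s+9=b.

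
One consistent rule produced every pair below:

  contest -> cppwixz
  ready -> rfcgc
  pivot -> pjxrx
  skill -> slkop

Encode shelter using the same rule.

sigoxjx

In contest: c→c is +0, o→p is +1, n→p is +2, t→w is +3 — the shift increases by 1 each position. Letter i (0-indexed) is shifted by i+0, so successive shifts are 0, 1, 2, ….
Applying it to shelter: s+0=s, h+1=i, e+2=g, l+3=o, t+4=x, e+5=j, r+6=x.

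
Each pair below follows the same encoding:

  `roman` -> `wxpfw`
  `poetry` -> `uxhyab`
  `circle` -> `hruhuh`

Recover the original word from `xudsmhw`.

The shifts repeat in a cycle of length 3: positions 0,1,… shift by +5, +9, +3, then the pattern repeats.
Decoding xudsmhw: x−5=s, u−9=l, d−3=a, s−5=n, m−9=d, h−3=e, w−5=r.

slander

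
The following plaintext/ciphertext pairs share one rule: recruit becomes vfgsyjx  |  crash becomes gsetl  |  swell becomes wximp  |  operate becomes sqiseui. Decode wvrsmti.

sunrise

Shifts by position in recruit: pos 0: r→v (+4), pos 1: e→f (+1), pos 2: c→g (+4), pos 3: r→s (+1) — repeating every 2. A repeating key of period 2 is used — shifts +4, +1 over and over.
Decoding wvrsmti: w−4=s, v−1=u, r−4=n, s−1=r, m−4=i, t−1=s, i−4=e.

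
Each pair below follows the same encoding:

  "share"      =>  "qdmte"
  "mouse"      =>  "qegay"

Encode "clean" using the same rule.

The output letters match the input read backwards, each shifted +12: share reversed is erahs. Two steps: reverse the string, then apply a Caesar shift of +12.
Applying it to clean: reverse → naelc; then shift: n+12=z, a+12=m, e+12=q, l+12=x, c+12=o.

zmqxo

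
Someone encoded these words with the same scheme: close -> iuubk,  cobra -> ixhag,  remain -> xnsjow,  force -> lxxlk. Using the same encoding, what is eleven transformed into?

kukekw

Shifts by position in close: pos 0: c→i (+6), pos 1: l→u (+9), pos 2: o→u (+6), pos 3: s→b (+9) — repeating every 2. The shifts repeat in a cycle of length 2: positions 0,1,… shift by +6, +9, then the pattern repeats.
Applying it to eleven: e+6=k, l+9=u, e+6=k, v+9=e, e+6=k, n+9=w.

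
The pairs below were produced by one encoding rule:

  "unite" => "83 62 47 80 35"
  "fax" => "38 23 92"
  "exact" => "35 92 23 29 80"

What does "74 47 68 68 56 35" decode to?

ripple

The formula is n = 3×(alphabet index, a=1) + 20.
Decoding 74 47 68 68 56 35: 74→(74−20)÷3=18=r, 47→(47−20)÷3=9=i, 68→(68−20)÷3=16=p, 68→(68−20)÷3=16=p, 56→(56−20)÷3=12=l, 35→(35−20)÷3=5=e.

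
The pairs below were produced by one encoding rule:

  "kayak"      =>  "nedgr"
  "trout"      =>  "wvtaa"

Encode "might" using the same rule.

pmlna

In kayak: k→n is +3, a→e is +4, y→d is +5, a→g is +6 — the shift increases by 1 each position. Letter i (0-indexed) is shifted by i+3, so successive shifts are 3, 4, 5, ….
For might: m+3=p, i+4=m, g+5=l, h+6=n, t+7=a.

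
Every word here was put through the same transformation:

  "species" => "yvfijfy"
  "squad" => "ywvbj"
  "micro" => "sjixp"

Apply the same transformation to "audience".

bvjjftif

Two shifts are in play — +1 for a/e/i/o/u, +6 for every other letter.
For audience: a(vowel)+1=b, u(vowel)+1=v, d(cons)+6=j, i(vowel)+1=j, e(vowel)+1=f, n(cons)+6=t, c(cons)+6=i, e(vowel)+1=f.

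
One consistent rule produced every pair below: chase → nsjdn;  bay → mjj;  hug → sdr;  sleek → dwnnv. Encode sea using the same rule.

dnj

The shift depends on letter class: consonant c→n is +11, but vowel a→j is +9. Vowels shift forward by 9 and consonants shift forward by 11.
For sea: s(cons)+11=d, e(vowel)+9=n, a(vowel)+9=j.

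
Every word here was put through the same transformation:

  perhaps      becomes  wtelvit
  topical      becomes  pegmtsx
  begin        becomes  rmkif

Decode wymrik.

genius

Read the word backwards and shift each letter +4.
Reversing it on wymrik: shift back: w−4=s, y−4=u, m−4=i, r−4=n, i−4=e, k−4=g → suineg; then reverse → genius.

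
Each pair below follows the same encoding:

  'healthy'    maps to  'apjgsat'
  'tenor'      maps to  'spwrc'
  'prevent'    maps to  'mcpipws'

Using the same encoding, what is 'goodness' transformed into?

frruwpxx

h(7)→a(0) and e(4)→p(15) fit y≡21x+9 (mod 26); the inverse of 21 mod 26 is 5. This is an affine cipher: with a=0,…,z=25, each position x becomes (21x+9) mod 26.
Applying it to goodness: g(6)→21·6+9≡5=f; o(14)→21·14+9≡17=r; o(14)→21·14+9≡17=r; d(3)→21·3+9≡20=u; n(13)→21·13+9≡22=w; e(4)→21·4+9≡15=p; s(18)→21·18+9≡23=x; s(18)→21·18+9≡23=x (all mod 26).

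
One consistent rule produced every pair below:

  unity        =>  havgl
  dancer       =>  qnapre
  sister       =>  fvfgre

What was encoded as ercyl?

reply

This is a Caesar cipher with shift 13.
Decoding ercyl: e−13=r, r−13=e, c−13=p, y−13=l, l−13=y.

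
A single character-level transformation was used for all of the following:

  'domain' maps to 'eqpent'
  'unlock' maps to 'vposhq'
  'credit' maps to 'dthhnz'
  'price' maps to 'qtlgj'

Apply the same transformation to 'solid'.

In domain: d→e is +1, o→q is +2, m→p is +3, a→e is +4 — the shift increases by 1 each position. The shift increases by 1 at each position, starting from +1: 1, 2, 3, ….
For solid: s+1=t, o+2=q, l+3=o, i+4=m, d+5=i.

tqomi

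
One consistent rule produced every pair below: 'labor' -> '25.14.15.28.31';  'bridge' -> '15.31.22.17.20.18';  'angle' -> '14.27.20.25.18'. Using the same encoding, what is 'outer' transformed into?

l is letter #12 and maps to 25: an offset of 13. Letters become their 1-based position plus 13 (so a→14, b→15, …).
For outer: o=15→28, u=21→34, t=20→33, e=5→18, r=18→31.

28.34.33.18.31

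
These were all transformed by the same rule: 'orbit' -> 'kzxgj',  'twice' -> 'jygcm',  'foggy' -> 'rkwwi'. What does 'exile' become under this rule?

o(14)→k(10) and r(17)→z(25) fit y≡5x+18 (mod 26); the inverse of 5 mod 26 is 21. Each letter's alphabet position (a=0..z=25) is mapped through 5·x+18 mod 26 — an affine cipher.
Applying it to exile: e(4)→5·4+18≡12=m; x(23)→5·23+18≡3=d; i(8)→5·8+18≡6=g; l(11)→5·11+18≡21=v; e(4)→5·4+18≡12=m (all mod 26).

mdgvm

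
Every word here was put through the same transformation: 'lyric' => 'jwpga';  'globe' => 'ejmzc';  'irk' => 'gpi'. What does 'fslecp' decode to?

Compare letters: l→j is +24, y→w is +24, r→p is +24 — a constant shift. Each letter is shifted forward by 24 in the alphabet (a Caesar shift of +24).
Reversing it on fslecp: f−24=h, s−24=u, l−24=n, e−24=g, c−24=e, p−24=r.

hunger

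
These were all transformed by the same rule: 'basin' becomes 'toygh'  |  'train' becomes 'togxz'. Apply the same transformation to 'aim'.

Two steps: reverse the string, then apply a Caesar shift of +6.
On aim: reverse → mia; then shift: m+6=s, i+6=o, a+6=g.

sog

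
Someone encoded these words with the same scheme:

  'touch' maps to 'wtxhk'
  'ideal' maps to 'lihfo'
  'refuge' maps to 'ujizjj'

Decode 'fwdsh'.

Shifts by position in touch: pos 0: t→w (+3), pos 1: o→t (+5), pos 2: u→x (+3), pos 3: c→h (+5) — repeating every 2. It's a Vigenère-style cipher with numeric key [3,5]: position i shifts by key[i mod 2].
Undoing it on fwdsh: f−3=c, w−5=r, d−3=a, s−5=n, h−3=e.

crane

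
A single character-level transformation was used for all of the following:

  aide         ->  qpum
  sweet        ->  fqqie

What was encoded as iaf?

tow

The output letters match the input read backwards, each shifted +12: aide reversed is edia. Read the word backwards and shift each letter +12.
Reversing it on iaf: shift back: i−12=w, a−12=o, f−12=t → wot; then reverse → tow.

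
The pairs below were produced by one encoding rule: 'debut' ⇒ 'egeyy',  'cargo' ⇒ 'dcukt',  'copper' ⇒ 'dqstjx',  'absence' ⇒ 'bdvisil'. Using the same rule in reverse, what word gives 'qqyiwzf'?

Letter i (0-indexed) is shifted by i+1, so successive shifts are 1, 2, 3, ….
Undoing it on qqyiwzf: q−1=p, q−2=o, y−3=v, i−4=e, w−5=r, z−6=t, f−7=y.

poverty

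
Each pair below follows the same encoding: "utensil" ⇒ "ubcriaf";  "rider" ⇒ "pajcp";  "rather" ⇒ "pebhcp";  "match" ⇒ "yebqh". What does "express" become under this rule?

Each letter's alphabet position (a=0..z=25) is mapped through 19·x+4 mod 26 — an affine cipher.
For express: e(4)→19·4+4≡2=c; x(23)→19·23+4≡25=z; p(15)→19·15+4≡3=d; r(17)→19·17+4≡15=p; e(4)→19·4+4≡2=c; s(18)→19·18+4≡8=i; s(18)→19·18+4≡8=i (all mod 26).

czdpcii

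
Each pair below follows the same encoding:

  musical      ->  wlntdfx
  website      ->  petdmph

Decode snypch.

The output letters match the input read backwards, each shifted +11: musical reversed is lacisum. Two steps: reverse the string, then apply a Caesar shift of +11.
Undoing it on snypch: shift back: s−11=h, n−11=c, y−11=n, p−11=e, c−11=r, h−11=w → hcnerw; then reverse → wrench.

wrench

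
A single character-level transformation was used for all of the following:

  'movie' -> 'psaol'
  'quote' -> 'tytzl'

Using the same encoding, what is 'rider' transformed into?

umiky

The shift increases by 1 at each position, starting from +3: 3, 4, 5, ….
For rider: r+3=u, i+4=m, d+5=i, e+6=k, r+7=y.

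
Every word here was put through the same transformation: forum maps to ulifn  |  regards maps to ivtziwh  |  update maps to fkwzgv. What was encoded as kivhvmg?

Each pair mirrors across the alphabet (f↔u, o↔l, r↔i): positions sum to 25. Each letter is replaced by its mirror in the alphabet: a↔z, b↔y, c↔x, and so on (the Atbash cipher).
Reversing it on kivhvmg: k↔p, i↔r, v↔e, h↔s, v↔e, m↔n, g↔t.

present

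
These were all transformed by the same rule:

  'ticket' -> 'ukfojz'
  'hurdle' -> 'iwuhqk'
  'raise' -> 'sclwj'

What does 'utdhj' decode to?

trade

Each letter shifts forward by (position + 1), i.e. 1, 2, 3, … — the shift grows by one for each successive letter.
Decoding utdhj: u−1=t, t−2=r, d−3=a, h−4=d, j−5=e.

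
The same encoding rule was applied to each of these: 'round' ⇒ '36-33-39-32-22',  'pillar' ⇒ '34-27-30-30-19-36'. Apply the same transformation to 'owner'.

Letters become their 1-based position plus 18 (so a→19, b→20, …).
For owner: o=15→33, w=23→41, n=14→32, e=5→23, r=18→36.

33-41-32-23-36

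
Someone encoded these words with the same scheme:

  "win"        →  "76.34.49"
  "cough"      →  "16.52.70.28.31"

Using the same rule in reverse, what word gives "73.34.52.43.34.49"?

Each letter becomes 3×(its alphabet position, a=1..z=26) + 7.
Decoding 73.34.52.43.34.49: 73→(73−7)÷3=22=v, 34→(34−7)÷3=9=i, 52→(52−7)÷3=15=o, 43→(43−7)÷3=12=l, 34→(34−7)÷3=9=i, 49→(49−7)÷3=14=n.

violin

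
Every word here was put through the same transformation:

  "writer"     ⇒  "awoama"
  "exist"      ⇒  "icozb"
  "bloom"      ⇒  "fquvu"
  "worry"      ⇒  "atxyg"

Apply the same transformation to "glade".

In writer: w→a is +4, r→w is +5, i→o is +6, t→a is +7 — the shift increases by 1 each position. Each letter shifts forward by (position + 4), i.e. 4, 5, 6, … — the shift grows by one for each successive letter.
For glade: g+4=k, l+5=q, a+6=g, d+7=k, e+8=m.

kqgkm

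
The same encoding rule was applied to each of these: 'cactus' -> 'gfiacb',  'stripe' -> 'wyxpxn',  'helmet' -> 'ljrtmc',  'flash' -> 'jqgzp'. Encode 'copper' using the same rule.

gtvwma

In cactus: c→g is +4, a→f is +5, c→i is +6, t→a is +7 — the shift increases by 1 each position. Each letter shifts forward by (position + 4), i.e. 4, 5, 6, … — the shift grows by one for each successive letter.
On copper: c+4=g, o+5=t, p+6=v, p+7=w, e+8=m, r+9=a.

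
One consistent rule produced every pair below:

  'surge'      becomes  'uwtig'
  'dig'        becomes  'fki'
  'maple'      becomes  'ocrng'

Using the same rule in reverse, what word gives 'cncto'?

Compare letters: s→u is +2, u→w is +2, r→t is +2 — a constant shift. It's a constant shift of +2 (ROT2).
Reversing it on cncto: c−2=a, n−2=l, c−2=a, t−2=r, o−2=m.

alarm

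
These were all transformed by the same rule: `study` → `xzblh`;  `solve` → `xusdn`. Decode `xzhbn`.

state

The shift increases by 1 at each position, starting from +5: 5, 6, 7, ….
Undoing it on xzhbn: x−5=s, z−6=t, h−7=a, b−8=t, n−9=e.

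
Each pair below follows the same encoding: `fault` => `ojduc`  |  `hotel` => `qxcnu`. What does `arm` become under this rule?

jav

Compare letters: f→o is +9, a→j is +9, u→d is +9 — a constant shift. Every letter moves 9 places later in the alphabet, wrapping around z→a.
Applying it to arm: a+9=j, r+9=a, m+9=v.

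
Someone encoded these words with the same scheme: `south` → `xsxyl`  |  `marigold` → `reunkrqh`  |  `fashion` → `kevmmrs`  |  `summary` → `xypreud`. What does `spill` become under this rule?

xtlqp

Shifts by position in south: pos 0: s→x (+5), pos 1: o→s (+4), pos 2: u→x (+3), pos 3: t→y (+5), pos 4: h→l (+4) — repeating every 3. The shifts repeat in a cycle of length 3: positions 0,1,… shift by +5, +4, +3, then the pattern repeats.
On spill: s+5=x, p+4=t, i+3=l, l+5=q, l+4=p.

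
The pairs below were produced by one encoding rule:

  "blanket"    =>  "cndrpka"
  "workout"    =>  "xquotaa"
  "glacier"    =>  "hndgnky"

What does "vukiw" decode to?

usher

Letter i (0-indexed) is shifted by i+1, so successive shifts are 1, 2, 3, ….
Decoding vukiw: v−1=u, u−2=s, k−3=h, i−4=e, w−5=r.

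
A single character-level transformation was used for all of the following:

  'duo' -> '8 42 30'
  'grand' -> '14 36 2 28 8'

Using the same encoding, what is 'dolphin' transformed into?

Each letter becomes 2×(its alphabet position, a=1..z=26).
On dolphin: d=4→8, o=15→30, l=12→24, p=16→32, h=8→16, i=9→18, n=14→28.

8 30 24 32 16 18 28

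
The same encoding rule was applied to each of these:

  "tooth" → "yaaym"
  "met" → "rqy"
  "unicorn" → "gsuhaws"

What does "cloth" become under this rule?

The shift depends on letter class: consonant t→y is +5, but vowel o→a is +12. The rule splits by letter class: vowels +12, consonants +5.
Applying it to cloth: c(cons)+5=h, l(cons)+5=q, o(vowel)+12=a, t(cons)+5=y, h(cons)+5=m.

hqaym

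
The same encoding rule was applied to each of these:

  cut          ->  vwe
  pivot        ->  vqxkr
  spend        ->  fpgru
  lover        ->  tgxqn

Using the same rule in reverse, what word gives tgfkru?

Read the word backwards and shift each letter +2.
Decoding tgfkru: shift back: t−2=r, g−2=e, f−2=d, k−2=i, r−2=p, u−2=s → redips; then reverse → spider.

spider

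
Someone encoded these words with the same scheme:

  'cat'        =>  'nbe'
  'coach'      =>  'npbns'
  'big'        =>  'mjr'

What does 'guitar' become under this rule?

Two shifts are in play — +1 for a/e/i/o/u, +11 for every other letter.
On guitar: g(cons)+11=r, u(vowel)+1=v, i(vowel)+1=j, t(cons)+11=e, a(vowel)+1=b, r(cons)+11=c.

rvjebc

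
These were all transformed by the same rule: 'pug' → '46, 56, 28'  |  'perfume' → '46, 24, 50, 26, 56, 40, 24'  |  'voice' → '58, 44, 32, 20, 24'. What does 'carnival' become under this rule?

With a=1..z=26, the number is 2·pos + 14.
Applying it to carnival: c=3→20, a=1→16, r=18→50, n=14→42, i=9→32, v=22→58, a=1→16, l=12→38.

20, 16, 50, 42, 32, 58, 16, 38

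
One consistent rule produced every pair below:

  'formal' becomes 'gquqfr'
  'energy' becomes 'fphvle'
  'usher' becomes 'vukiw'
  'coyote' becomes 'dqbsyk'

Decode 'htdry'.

grant

The shift increases by 1 at each position, starting from +1: 1, 2, 3, ….
Undoing it on htdry: h−1=g, t−2=r, d−3=a, r−4=n, y−5=t.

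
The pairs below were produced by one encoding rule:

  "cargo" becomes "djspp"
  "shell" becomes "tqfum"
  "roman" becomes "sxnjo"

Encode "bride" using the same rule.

Shifts by position in cargo: pos 0: c→d (+1), pos 1: a→j (+9), pos 2: r→s (+1), pos 3: g→p (+9) — repeating every 2. A repeating key of period 2 is used — shifts +1, +9 over and over.
On bride: b+1=c, r+9=a, i+1=j, d+9=m, e+1=f.

cajmf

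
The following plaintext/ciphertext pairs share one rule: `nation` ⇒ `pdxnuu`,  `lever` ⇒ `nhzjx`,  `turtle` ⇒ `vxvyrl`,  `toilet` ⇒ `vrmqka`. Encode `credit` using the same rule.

In nation: n→p is +2, a→d is +3, t→x is +4, i→n is +5 — the shift increases by 1 each position. Letter i (0-indexed) is shifted by i+2, so successive shifts are 2, 3, 4, ….
Applying it to credit: c+2=e, r+3=u, e+4=i, d+5=i, i+6=o, t+7=a.

euiioa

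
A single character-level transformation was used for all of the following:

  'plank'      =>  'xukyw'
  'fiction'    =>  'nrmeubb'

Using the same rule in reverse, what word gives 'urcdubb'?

mission

In plank: p→x is +8, l→u is +9, a→k is +10, n→y is +11 — the shift increases by 1 each position. The shift increases by 1 at each position, starting from +8: 8, 9, 10, ….
Reversing it on urcdubb: u−8=m, r−9=i, c−10=s, d−11=s, u−12=i, b−13=o, b−14=n.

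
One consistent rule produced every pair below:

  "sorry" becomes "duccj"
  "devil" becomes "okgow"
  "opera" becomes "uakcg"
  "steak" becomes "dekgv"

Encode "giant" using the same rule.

The shift depends on letter class: consonant s→d is +11, but vowel o→u is +6. Vowels shift forward by 6 and consonants shift forward by 11.
On giant: g(cons)+11=r, i(vowel)+6=o, a(vowel)+6=g, n(cons)+11=y, t(cons)+11=e.

rogye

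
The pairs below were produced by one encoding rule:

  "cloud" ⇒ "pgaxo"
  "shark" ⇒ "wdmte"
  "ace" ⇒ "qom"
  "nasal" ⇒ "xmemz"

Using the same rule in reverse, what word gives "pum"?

The output letters match the input read backwards, each shifted +12: cloud reversed is duolc. The word is reversed, then every letter is shifted forward by 12.
Reversing it on pum: shift back: p−12=d, u−12=i, m−12=a → dia; then reverse → aid.

aid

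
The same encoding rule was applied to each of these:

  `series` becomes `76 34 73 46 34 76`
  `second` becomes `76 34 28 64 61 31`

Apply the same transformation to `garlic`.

40 22 73 55 46 28

s(#19)→76 and e(#5)→34: differences scale by 3, so n = 3·pos + 19. The formula is n = 3×(alphabet index, a=1) + 19.
For garlic: g=7→40, a=1→22, r=18→73, l=12→55, i=9→46, c=3→28.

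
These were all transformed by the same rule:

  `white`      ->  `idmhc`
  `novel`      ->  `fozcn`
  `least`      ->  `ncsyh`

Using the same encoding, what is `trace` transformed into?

hpskc

w(22)→i(8) and h(7)→d(3) fit y≡9x+18 (mod 26); the inverse of 9 mod 26 is 3. Treating letters as 0–25, the rule is x ↦ 9x + 18 (mod 26).
Applying it to trace: t(19)→9·19+18≡7=h; r(17)→9·17+18≡15=p; a(0)→9·0+18≡18=s; c(2)→9·2+18≡10=k; e(4)→9·4+18≡2=c (all mod 26).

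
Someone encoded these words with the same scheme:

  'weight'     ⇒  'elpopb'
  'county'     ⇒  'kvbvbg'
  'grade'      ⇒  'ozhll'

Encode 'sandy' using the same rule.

The shift depends on letter class: consonant w→e is +8, but vowel e→l is +7. Vowels shift forward by 7 and consonants shift forward by 8.
Applying it to sandy: s(cons)+8=a, a(vowel)+7=h, n(cons)+8=v, d(cons)+8=l, y(cons)+8=g.

ahvlg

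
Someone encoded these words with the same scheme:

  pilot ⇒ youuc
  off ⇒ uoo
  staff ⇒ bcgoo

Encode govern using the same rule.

puekaw

Vowels shift forward by 6 and consonants shift forward by 9.
On govern: g(cons)+9=p, o(vowel)+6=u, v(cons)+9=e, e(vowel)+6=k, r(cons)+9=a, n(cons)+9=w.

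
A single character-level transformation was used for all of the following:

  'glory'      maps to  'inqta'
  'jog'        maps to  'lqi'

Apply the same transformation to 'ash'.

Compare letters: g→i is +2, l→n is +2, o→q is +2 — a constant shift. It's a constant shift of +2 (ROT2).
On ash: a+2=c, s+2=u, h+2=j.

cuj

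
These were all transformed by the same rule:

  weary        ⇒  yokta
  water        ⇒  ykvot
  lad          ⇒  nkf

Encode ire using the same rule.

sto

The shift depends on letter class: consonant w→y is +2, but vowel e→o is +10. Two shifts are in play — +10 for a/e/i/o/u, +2 for every other letter.
For ire: i(vowel)+10=s, r(cons)+2=t, e(vowel)+10=o.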